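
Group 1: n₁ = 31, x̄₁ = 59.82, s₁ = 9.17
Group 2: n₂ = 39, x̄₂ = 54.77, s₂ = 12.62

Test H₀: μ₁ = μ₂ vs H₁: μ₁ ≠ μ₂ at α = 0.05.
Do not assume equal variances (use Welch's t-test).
Welch's two-sample t-test:
H₀: μ₁ = μ₂
H₁: μ₁ ≠ μ₂
s₁²/n₁ = 9.17²/31 = 2.7125,  s₂²/n₂ = 12.62²/39 = 4.0837
SE = √(s₁²/n₁ + s₂²/n₂) = √(2.7125 + 4.0837) = 2.6070
df (Welch-Satterthwaite) = (s₁²/n₁ + s₂²/n₂)² / [(s₁²/n₁)²/(n₁-1) + (s₂²/n₂)²/(n₂-1)] ≈ 67.52
t = (x̄₁ - x̄₂) / SE = (59.82 - 54.77) / 2.6070 = 5.05 / 2.6070 = 1.937
p-value = 0.0569

Since p-value > α = 0.05, we fail to reject H₀.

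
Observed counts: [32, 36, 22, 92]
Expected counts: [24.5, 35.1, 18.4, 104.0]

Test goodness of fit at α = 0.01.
Chi-square goodness of fit test:
H₀: observed counts match expected distribution
H₁: observed counts differ from expected distribution
df = k - 1 = 3
χ² = Σ(O - E)²/E
   = (32 - 24.5)²/24.5 + (36 - 35.1)²/35.1 + (22 - 18.4)²/18.4 + (92 - 104.0)²/104.0
   = 2.296 + 0.023 + 0.704 + 1.385
   = 4.41
p-value = 0.2206

Since p-value > α = 0.01, we fail to reject H₀.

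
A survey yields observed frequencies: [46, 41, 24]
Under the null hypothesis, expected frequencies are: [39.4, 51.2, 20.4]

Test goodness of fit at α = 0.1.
Chi-square goodness of fit test:
H₀: observed counts match expected distribution
H₁: observed counts differ from expected distribution
df = k - 1 = 2
χ² = Σ(O - E)²/E
   = (46 - 39.4)²/39.4 + (41 - 51.2)²/51.2 + (24 - 20.4)²/20.4
   = 1.106 + 2.032 + 0.635
   = 3.77
p-value = 0.1516

Since p-value > α = 0.1, we fail to reject H₀.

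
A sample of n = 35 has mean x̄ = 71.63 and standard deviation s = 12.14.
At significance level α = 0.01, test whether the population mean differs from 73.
One-sample t-test:
H₀: μ = 73
H₁: μ ≠ 73
df = n - 1 = 34
t = (x̄ - μ₀) / (s/√n) = (71.63 - 73) / (12.14/√35) = -0.668
p-value = 0.5089

Since p-value > α = 0.01, we fail to reject H₀.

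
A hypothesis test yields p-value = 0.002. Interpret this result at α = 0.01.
Since p = 0.002 < α = 0.01, reject H₀.
There is sufficient evidence to reject the null hypothesis; the result is statistically significant at the 0.01 level.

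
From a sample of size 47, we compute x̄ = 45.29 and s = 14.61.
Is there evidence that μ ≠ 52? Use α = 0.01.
One-sample t-test:
H₀: μ = 52
H₁: μ ≠ 52
df = n - 1 = 46
t = (x̄ - μ₀) / (s/√n) = (45.29 - 52) / (14.61/√47) = -3.149
p-value = 0.0029

Since p-value < α = 0.01, we reject H₀.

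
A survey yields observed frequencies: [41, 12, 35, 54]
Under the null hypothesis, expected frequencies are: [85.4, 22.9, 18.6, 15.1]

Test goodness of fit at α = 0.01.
Chi-square goodness of fit test:
H₀: observed counts match expected distribution
H₁: observed counts differ from expected distribution
df = k - 1 = 3
χ² = Σ(O - E)²/E
   = (41 - 85.4)²/85.4 + (12 - 22.9)²/22.9 + (35 - 18.6)²/18.6 + (54 - 15.1)²/15.1
   = 23.084 + 5.188 + 14.460 + 100.213
   = 142.94
p-value < 0.0001

Since p-value < α = 0.01, we reject H₀.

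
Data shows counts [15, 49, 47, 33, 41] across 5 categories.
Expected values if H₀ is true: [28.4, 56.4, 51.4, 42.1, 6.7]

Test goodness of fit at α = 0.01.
Chi-square goodness of fit test:
H₀: observed counts match expected distribution
H₁: observed counts differ from expected distribution
df = k - 1 = 4
χ² = Σ(O - E)²/E
   = (15 - 28.4)²/28.4 + (49 - 56.4)²/56.4 + (47 - 51.4)²/51.4 + (33 - 42.1)²/42.1 + (41 - 6.7)²/6.7
   = 6.323 + 0.971 + 0.377 + 1.967 + 175.596
   = 185.23
p-value < 0.0001

Since p-value < α = 0.01, we reject H₀.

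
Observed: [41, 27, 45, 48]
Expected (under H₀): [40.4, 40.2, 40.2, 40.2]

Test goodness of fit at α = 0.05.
Chi-square goodness of fit test:
H₀: observed counts match expected distribution
H₁: observed counts differ from expected distribution
df = k - 1 = 3
χ² = Σ(O - E)²/E
   = (41 - 40.4)²/40.4 + (27 - 40.2)²/40.2 + (45 - 40.2)²/40.2 + (48 - 40.2)²/40.2
   = 0.009 + 4.334 + 0.573 + 1.513
   = 6.43
p-value = 0.0925

Since p-value > α = 0.05, we fail to reject H₀.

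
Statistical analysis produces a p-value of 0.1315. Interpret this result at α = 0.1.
Since p = 0.1315 > α = 0.1, fail to reject H₀.
There is insufficient evidence to reject the null hypothesis; the result is not statistically significant at the 0.1 level.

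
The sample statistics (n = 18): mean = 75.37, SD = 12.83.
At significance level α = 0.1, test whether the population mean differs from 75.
One-sample t-test:
H₀: μ = 75
H₁: μ ≠ 75
df = n - 1 = 17
t = (x̄ - μ₀) / (s/√n) = (75.37 - 75) / (12.83/√18) = 0.122
p-value = 0.9041

Since p-value > α = 0.1, we fail to reject H₀.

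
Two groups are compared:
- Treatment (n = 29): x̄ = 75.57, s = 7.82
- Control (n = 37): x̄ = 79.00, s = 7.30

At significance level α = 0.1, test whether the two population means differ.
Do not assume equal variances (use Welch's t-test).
Welch's two-sample t-test:
H₀: μ₁ = μ₂
H₁: μ₁ ≠ μ₂
s₁²/n₁ = 7.82²/29 = 2.1087,  s₂²/n₂ = 7.30²/37 = 1.4403
SE = √(s₁²/n₁ + s₂²/n₂) = √(2.1087 + 1.4403) = 1.8839
df (Welch-Satterthwaite) = (s₁²/n₁ + s₂²/n₂)² / [(s₁²/n₁)²/(n₁-1) + (s₂²/n₂)²/(n₂-1)] ≈ 58.20
t = (x̄₁ - x̄₂) / SE = (75.57 - 79.00) / 1.8839 = -3.43 / 1.8839 = -1.821
p-value = 0.0738

Since p-value < α = 0.1, we reject H₀.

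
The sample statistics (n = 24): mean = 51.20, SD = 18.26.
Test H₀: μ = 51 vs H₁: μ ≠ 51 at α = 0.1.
One-sample t-test:
H₀: μ = 51
H₁: μ ≠ 51
df = n - 1 = 23
t = (x̄ - μ₀) / (s/√n) = (51.20 - 51) / (18.26/√24) = 0.054
p-value = 0.9577

Since p-value > α = 0.1, we fail to reject H₀.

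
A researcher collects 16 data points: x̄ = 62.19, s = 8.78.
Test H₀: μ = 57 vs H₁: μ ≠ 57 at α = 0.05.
One-sample t-test:
H₀: μ = 57
H₁: μ ≠ 57
df = n - 1 = 15
t = (x̄ - μ₀) / (s/√n) = (62.19 - 57) / (8.78/√16) = 2.364
p-value = 0.0320

Since p-value < α = 0.05, we reject H₀.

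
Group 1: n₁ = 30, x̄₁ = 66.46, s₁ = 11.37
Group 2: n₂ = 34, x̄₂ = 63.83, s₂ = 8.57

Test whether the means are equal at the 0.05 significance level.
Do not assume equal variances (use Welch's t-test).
Welch's two-sample t-test:
H₀: μ₁ = μ₂
H₁: μ₁ ≠ μ₂
s₁²/n₁ = 11.37²/30 = 4.3092,  s₂²/n₂ = 8.57²/34 = 2.1601
SE = √(s₁²/n₁ + s₂²/n₂) = √(4.3092 + 2.1601) = 2.5435
df (Welch-Satterthwaite) = (s₁²/n₁ + s₂²/n₂)² / [(s₁²/n₁)²/(n₁-1) + (s₂²/n₂)²/(n₂-1)] ≈ 53.54
t = (x̄₁ - x̄₂) / SE = (66.46 - 63.83) / 2.5435 = 2.63 / 2.5435 = 1.034
p-value = 0.3058

Since p-value > α = 0.05, we fail to reject H₀.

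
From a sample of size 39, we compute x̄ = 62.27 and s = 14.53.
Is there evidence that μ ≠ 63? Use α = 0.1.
One-sample t-test:
H₀: μ = 63
H₁: μ ≠ 63
df = n - 1 = 38
t = (x̄ - μ₀) / (s/√n) = (62.27 - 63) / (14.53/√39) = -0.314
p-value = 0.7554

Since p-value > α = 0.1, we fail to reject H₀.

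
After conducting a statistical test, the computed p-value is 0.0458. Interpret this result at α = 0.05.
Since p = 0.0458 < α = 0.05, reject H₀.
There is sufficient evidence to reject the null hypothesis; the result is statistically significant at the 0.05 level.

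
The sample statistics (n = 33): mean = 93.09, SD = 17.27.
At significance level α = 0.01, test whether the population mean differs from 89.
One-sample t-test:
H₀: μ = 89
H₁: μ ≠ 89
df = n - 1 = 32
t = (x̄ - μ₀) / (s/√n) = (93.09 - 89) / (17.27/√33) = 1.360
p-value = 0.1832

Since p-value > α = 0.01, we fail to reject H₀.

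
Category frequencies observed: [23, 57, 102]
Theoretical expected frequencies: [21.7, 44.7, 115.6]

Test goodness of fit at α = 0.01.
Chi-square goodness of fit test:
H₀: observed counts match expected distribution
H₁: observed counts differ from expected distribution
df = k - 1 = 2
χ² = Σ(O - E)²/E
   = (23 - 21.7)²/21.7 + (57 - 44.7)²/44.7 + (102 - 115.6)²/115.6
   = 0.078 + 3.385 + 1.600
   = 5.06
p-value = 0.0796

Since p-value > α = 0.01, we fail to reject H₀.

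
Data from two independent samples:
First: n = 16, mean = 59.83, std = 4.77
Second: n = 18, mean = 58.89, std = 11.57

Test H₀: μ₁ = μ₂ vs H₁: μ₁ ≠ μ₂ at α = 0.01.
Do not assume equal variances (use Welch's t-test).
Welch's two-sample t-test:
H₀: μ₁ = μ₂
H₁: μ₁ ≠ μ₂
s₁²/n₁ = 4.77²/16 = 1.4221,  s₂²/n₂ = 11.57²/18 = 7.4369
SE = √(s₁²/n₁ + s₂²/n₂) = √(1.4221 + 7.4369) = 2.9764
df (Welch-Satterthwaite) = (s₁²/n₁ + s₂²/n₂)² / [(s₁²/n₁)²/(n₁-1) + (s₂²/n₂)²/(n₂-1)] ≈ 23.16
t = (x̄₁ - x̄₂) / SE = (59.83 - 58.89) / 2.9764 = 0.94 / 2.9764 = 0.316
p-value = 0.7550

Since p-value > α = 0.01, we fail to reject H₀.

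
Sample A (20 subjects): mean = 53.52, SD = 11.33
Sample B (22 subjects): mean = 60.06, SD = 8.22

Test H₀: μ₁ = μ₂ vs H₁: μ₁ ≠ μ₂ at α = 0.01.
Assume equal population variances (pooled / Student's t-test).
Student's two-sample t-test (equal variances):
H₀: μ₁ = μ₂
H₁: μ₁ ≠ μ₂
df = n₁ + n₂ - 2 = 40
Pooled variance s_p² = [(n₁-1)s₁² + (n₂-1)s₂²] / (n₁ + n₂ - 2) = [(19)(11.33²) + (21)(8.22²)] / 40 = 96.4486
SE = √(s_p²(1/n₁ + 1/n₂)) = √(96.4486 × (1/20 + 1/22)) = 3.0342
t = (x̄₁ - x̄₂) / SE = (53.52 - 60.06) / 3.0342 = -6.54 / 3.0342 = -2.155
p-value = 0.0372

Since p-value > α = 0.01, we fail to reject H₀.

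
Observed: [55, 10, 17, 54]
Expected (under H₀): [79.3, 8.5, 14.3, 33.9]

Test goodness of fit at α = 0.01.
Chi-square goodness of fit test:
H₀: observed counts match expected distribution
H₁: observed counts differ from expected distribution
df = k - 1 = 3
χ² = Σ(O - E)²/E
   = (55 - 79.3)²/79.3 + (10 - 8.5)²/8.5 + (17 - 14.3)²/14.3 + (54 - 33.9)²/33.9
   = 7.446 + 0.265 + 0.510 + 11.918
   = 20.14
p-value = 0.0002

Since p-value < α = 0.01, we reject H₀.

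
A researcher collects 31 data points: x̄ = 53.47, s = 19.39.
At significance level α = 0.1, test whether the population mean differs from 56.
One-sample t-test:
H₀: μ = 56
H₁: μ ≠ 56
df = n - 1 = 30
t = (x̄ - μ₀) / (s/√n) = (53.47 - 56) / (19.39/√31) = -0.726
p-value = 0.4732

Since p-value > α = 0.1, we fail to reject H₀.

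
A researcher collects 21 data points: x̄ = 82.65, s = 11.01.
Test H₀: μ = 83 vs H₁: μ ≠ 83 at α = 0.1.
One-sample t-test:
H₀: μ = 83
H₁: μ ≠ 83
df = n - 1 = 20
t = (x̄ - μ₀) / (s/√n) = (82.65 - 83) / (11.01/√21) = -0.146
p-value = 0.8856

Since p-value > α = 0.1, we fail to reject H₀.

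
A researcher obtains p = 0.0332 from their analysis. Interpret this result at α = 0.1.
Since p = 0.0332 < α = 0.1, reject H₀.
There is sufficient evidence to reject the null hypothesis; the result is statistically significant at the 0.1 level.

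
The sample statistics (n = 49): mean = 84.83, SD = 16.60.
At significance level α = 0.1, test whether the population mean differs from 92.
One-sample t-test:
H₀: μ = 92
H₁: μ ≠ 92
df = n - 1 = 48
t = (x̄ - μ₀) / (s/√n) = (84.83 - 92) / (16.60/√49) = -3.023
p-value = 0.0040

Since p-value < α = 0.1, we reject H₀.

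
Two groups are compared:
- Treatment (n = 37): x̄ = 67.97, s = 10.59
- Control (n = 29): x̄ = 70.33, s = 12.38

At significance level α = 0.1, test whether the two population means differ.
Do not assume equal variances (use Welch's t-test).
Welch's two-sample t-test:
H₀: μ₁ = μ₂
H₁: μ₁ ≠ μ₂
s₁²/n₁ = 10.59²/37 = 3.0310,  s₂²/n₂ = 12.38²/29 = 5.2850
SE = √(s₁²/n₁ + s₂²/n₂) = √(3.0310 + 5.2850) = 2.8837
df (Welch-Satterthwaite) = (s₁²/n₁ + s₂²/n₂)² / [(s₁²/n₁)²/(n₁-1) + (s₂²/n₂)²/(n₂-1)] ≈ 55.20
t = (x̄₁ - x̄₂) / SE = (67.97 - 70.33) / 2.8837 = -2.36 / 2.8837 = -0.818
p-value = 0.4167

Since p-value > α = 0.1, we fail to reject H₀.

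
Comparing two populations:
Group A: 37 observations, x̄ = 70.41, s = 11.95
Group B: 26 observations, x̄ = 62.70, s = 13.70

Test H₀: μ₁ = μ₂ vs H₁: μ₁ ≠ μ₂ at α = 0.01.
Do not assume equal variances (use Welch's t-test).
Welch's two-sample t-test:
H₀: μ₁ = μ₂
H₁: μ₁ ≠ μ₂
s₁²/n₁ = 11.95²/37 = 3.8595,  s₂²/n₂ = 13.70²/26 = 7.2188
SE = √(s₁²/n₁ + s₂²/n₂) = √(3.8595 + 7.2188) = 3.3284
df (Welch-Satterthwaite) = (s₁²/n₁ + s₂²/n₂)² / [(s₁²/n₁)²/(n₁-1) + (s₂²/n₂)²/(n₂-1)] ≈ 49.13
t = (x̄₁ - x̄₂) / SE = (70.41 - 62.70) / 3.3284 = 7.71 / 3.3284 = 2.316
p-value = 0.0247

Since p-value > α = 0.01, we fail to reject H₀.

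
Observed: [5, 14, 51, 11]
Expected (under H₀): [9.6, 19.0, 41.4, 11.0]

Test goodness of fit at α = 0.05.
Chi-square goodness of fit test:
H₀: observed counts match expected distribution
H₁: observed counts differ from expected distribution
df = k - 1 = 3
χ² = Σ(O - E)²/E
   = (5 - 9.6)²/9.6 + (14 - 19.0)²/19.0 + (51 - 41.4)²/41.4 + (11 - 11.0)²/11.0
   = 2.204 + 1.316 + 2.226 + 0.000
   = 5.75
p-value = 0.1246

Since p-value > α = 0.05, we fail to reject H₀.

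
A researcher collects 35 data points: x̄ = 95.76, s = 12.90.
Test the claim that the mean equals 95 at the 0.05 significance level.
One-sample t-test:
H₀: μ = 95
H₁: μ ≠ 95
df = n - 1 = 34
t = (x̄ - μ₀) / (s/√n) = (95.76 - 95) / (12.90/√35) = 0.349
p-value = 0.7296

Since p-value > α = 0.05, we fail to reject H₀.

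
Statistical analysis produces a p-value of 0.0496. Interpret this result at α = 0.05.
Since p = 0.0496 < α = 0.05, reject H₀.
There is sufficient evidence to reject the null hypothesis; the result is statistically significant at the 0.05 level.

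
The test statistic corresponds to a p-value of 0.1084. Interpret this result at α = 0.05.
Since p = 0.1084 > α = 0.05, fail to reject H₀.
There is insufficient evidence to reject the null hypothesis; the result is not statistically significant at the 0.05 level.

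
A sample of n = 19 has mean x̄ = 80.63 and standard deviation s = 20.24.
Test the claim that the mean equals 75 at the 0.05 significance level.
One-sample t-test:
H₀: μ = 75
H₁: μ ≠ 75
df = n - 1 = 18
t = (x̄ - μ₀) / (s/√n) = (80.63 - 75) / (20.24/√19) = 1.212
p-value = 0.2410

Since p-value > α = 0.05, we fail to reject H₀.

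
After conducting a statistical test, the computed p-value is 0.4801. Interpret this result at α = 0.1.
Since p = 0.4801 > α = 0.1, fail to reject H₀.
There is insufficient evidence to reject the null hypothesis; the result is not statistically significant at the 0.1 level.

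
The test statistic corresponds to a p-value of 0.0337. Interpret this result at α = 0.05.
Since p = 0.0337 < α = 0.05, reject H₀.
There is sufficient evidence to reject the null hypothesis; the result is statistically significant at the 0.05 level.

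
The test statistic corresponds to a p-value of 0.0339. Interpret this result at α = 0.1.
Since p = 0.0339 < α = 0.1, reject H₀.
There is sufficient evidence to reject the null hypothesis; the result is statistically significant at the 0.1 level.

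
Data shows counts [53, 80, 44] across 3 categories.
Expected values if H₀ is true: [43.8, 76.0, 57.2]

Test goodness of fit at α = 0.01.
Chi-square goodness of fit test:
H₀: observed counts match expected distribution
H₁: observed counts differ from expected distribution
df = k - 1 = 2
χ² = Σ(O - E)²/E
   = (53 - 43.8)²/43.8 + (80 - 76.0)²/76.0 + (44 - 57.2)²/57.2
   = 1.932 + 0.211 + 3.046
   = 5.19
p-value = 0.0747

Since p-value > α = 0.01, we fail to reject H₀.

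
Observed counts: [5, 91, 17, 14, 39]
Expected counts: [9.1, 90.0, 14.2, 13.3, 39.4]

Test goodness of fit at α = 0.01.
Chi-square goodness of fit test:
H₀: observed counts match expected distribution
H₁: observed counts differ from expected distribution
df = k - 1 = 4
χ² = Σ(O - E)²/E
   = (5 - 9.1)²/9.1 + (91 - 90.0)²/90.0 + (17 - 14.2)²/14.2 + (14 - 13.3)²/13.3 + (39 - 39.4)²/39.4
   = 1.847 + 0.011 + 0.552 + 0.037 + 0.004
   = 2.45
p-value = 0.6534

Since p-value > α = 0.01, we fail to reject H₀.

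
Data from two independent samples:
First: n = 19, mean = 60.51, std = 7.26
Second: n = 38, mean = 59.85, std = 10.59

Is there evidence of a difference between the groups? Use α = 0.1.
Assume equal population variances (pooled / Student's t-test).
Student's two-sample t-test (equal variances):
H₀: μ₁ = μ₂
H₁: μ₁ ≠ μ₂
df = n₁ + n₂ - 2 = 55
Pooled variance s_p² = [(n₁-1)s₁² + (n₂-1)s₂²] / (n₁ + n₂ - 2) = [(18)(7.26²) + (37)(10.59²)] / 55 = 92.6948
SE = √(s_p²(1/n₁ + 1/n₂)) = √(92.6948 × (1/19 + 1/38)) = 2.7052
t = (x̄₁ - x̄₂) / SE = (60.51 - 59.85) / 2.7052 = 0.66 / 2.7052 = 0.244
p-value = 0.8082

Since p-value > α = 0.1, we fail to reject H₀.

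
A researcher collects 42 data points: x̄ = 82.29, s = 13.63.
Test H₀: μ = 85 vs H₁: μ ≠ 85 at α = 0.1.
One-sample t-test:
H₀: μ = 85
H₁: μ ≠ 85
df = n - 1 = 41
t = (x̄ - μ₀) / (s/√n) = (82.29 - 85) / (13.63/√42) = -1.289
p-value = 0.2048

Since p-value > α = 0.1, we fail to reject H₀.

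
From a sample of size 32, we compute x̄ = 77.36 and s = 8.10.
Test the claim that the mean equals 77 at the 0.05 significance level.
One-sample t-test:
H₀: μ = 77
H₁: μ ≠ 77
df = n - 1 = 31
t = (x̄ - μ₀) / (s/√n) = (77.36 - 77) / (8.10/√32) = 0.251
p-value = 0.8032

Since p-value > α = 0.05, we fail to reject H₀.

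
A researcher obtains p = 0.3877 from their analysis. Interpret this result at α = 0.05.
Since p = 0.3877 > α = 0.05, fail to reject H₀.
There is insufficient evidence to reject the null hypothesis; the result is not statistically significant at the 0.05 level.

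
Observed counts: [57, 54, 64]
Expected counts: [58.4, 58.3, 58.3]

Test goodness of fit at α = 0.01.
Chi-square goodness of fit test:
H₀: observed counts match expected distribution
H₁: observed counts differ from expected distribution
df = k - 1 = 2
χ² = Σ(O - E)²/E
   = (57 - 58.4)²/58.4 + (54 - 58.3)²/58.3 + (64 - 58.3)²/58.3
   = 0.034 + 0.317 + 0.557
   = 0.91
p-value = 0.6351

Since p-value > α = 0.01, we fail to reject H₀.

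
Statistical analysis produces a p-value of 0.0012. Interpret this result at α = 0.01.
Since p = 0.0012 < α = 0.01, reject H₀.
There is sufficient evidence to reject the null hypothesis; the result is statistically significant at the 0.01 level.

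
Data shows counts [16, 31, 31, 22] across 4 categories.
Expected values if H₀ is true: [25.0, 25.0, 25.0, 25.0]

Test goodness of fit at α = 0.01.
Chi-square goodness of fit test:
H₀: observed counts match expected distribution
H₁: observed counts differ from expected distribution
df = k - 1 = 3
χ² = Σ(O - E)²/E
   = (16 - 25.0)²/25.0 + (31 - 25.0)²/25.0 + (31 - 25.0)²/25.0 + (22 - 25.0)²/25.0
   = 3.240 + 1.440 + 1.440 + 0.360
   = 6.48
p-value = 0.0905

Since p-value > α = 0.01, we fail to reject H₀.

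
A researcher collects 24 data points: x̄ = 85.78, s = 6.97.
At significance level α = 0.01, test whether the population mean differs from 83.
One-sample t-test:
H₀: μ = 83
H₁: μ ≠ 83
df = n - 1 = 23
t = (x̄ - μ₀) / (s/√n) = (85.78 - 83) / (6.97/√24) = 1.954
p-value = 0.0630

Since p-value > α = 0.01, we fail to reject H₀.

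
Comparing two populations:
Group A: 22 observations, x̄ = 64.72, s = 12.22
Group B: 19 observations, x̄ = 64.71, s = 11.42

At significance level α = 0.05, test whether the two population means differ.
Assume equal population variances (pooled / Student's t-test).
Student's two-sample t-test (equal variances):
H₀: μ₁ = μ₂
H₁: μ₁ ≠ μ₂
df = n₁ + n₂ - 2 = 39
Pooled variance s_p² = [(n₁-1)s₁² + (n₂-1)s₂²] / (n₁ + n₂ - 2) = [(21)(12.22²) + (18)(11.42²)] / 39 = 140.5998
SE = √(s_p²(1/n₁ + 1/n₂)) = √(140.5998 × (1/22 + 1/19)) = 3.7136
t = (x̄₁ - x̄₂) / SE = (64.72 - 64.71) / 3.7136 = 0.01 / 3.7136 = 0.003
p-value = 0.9979

Since p-value > α = 0.05, we fail to reject H₀.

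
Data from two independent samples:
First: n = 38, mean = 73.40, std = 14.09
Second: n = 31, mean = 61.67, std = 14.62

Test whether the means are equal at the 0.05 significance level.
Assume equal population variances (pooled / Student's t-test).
Student's two-sample t-test (equal variances):
H₀: μ₁ = μ₂
H₁: μ₁ ≠ μ₂
df = n₁ + n₂ - 2 = 67
Pooled variance s_p² = [(n₁-1)s₁² + (n₂-1)s₂²] / (n₁ + n₂ - 2) = [(37)(14.09²) + (30)(14.62²)] / 67 = 205.3414
SE = √(s_p²(1/n₁ + 1/n₂)) = √(205.3414 × (1/38 + 1/31)) = 3.4681
t = (x̄₁ - x̄₂) / SE = (73.40 - 61.67) / 3.4681 = 11.73 / 3.4681 = 3.382
p-value = 0.0012

Since p-value < α = 0.05, we reject H₀.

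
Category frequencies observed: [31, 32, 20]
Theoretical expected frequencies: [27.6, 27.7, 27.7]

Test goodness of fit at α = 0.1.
Chi-square goodness of fit test:
H₀: observed counts match expected distribution
H₁: observed counts differ from expected distribution
df = k - 1 = 2
χ² = Σ(O - E)²/E
   = (31 - 27.6)²/27.6 + (32 - 27.7)²/27.7 + (20 - 27.7)²/27.7
   = 0.419 + 0.668 + 2.140
   = 3.23
p-value = 0.1992

Since p-value > α = 0.1, we fail to reject H₀.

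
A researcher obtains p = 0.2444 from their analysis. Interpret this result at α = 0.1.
Since p = 0.2444 > α = 0.1, fail to reject H₀.
There is insufficient evidence to reject the null hypothesis; the result is not statistically significant at the 0.1 level.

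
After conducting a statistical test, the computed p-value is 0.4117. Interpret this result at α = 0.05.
Since p = 0.4117 > α = 0.05, fail to reject H₀.
There is insufficient evidence to reject the null hypothesis; the result is not statistically significant at the 0.05 level.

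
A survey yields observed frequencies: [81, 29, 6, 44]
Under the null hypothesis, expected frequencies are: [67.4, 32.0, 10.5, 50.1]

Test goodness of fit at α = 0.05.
Chi-square goodness of fit test:
H₀: observed counts match expected distribution
H₁: observed counts differ from expected distribution
df = k - 1 = 3
χ² = Σ(O - E)²/E
   = (81 - 67.4)²/67.4 + (29 - 32.0)²/32.0 + (6 - 10.5)²/10.5 + (44 - 50.1)²/50.1
   = 2.744 + 0.281 + 1.929 + 0.743
   = 5.70
p-value = 0.1273

Since p-value > α = 0.05, we fail to reject H₀.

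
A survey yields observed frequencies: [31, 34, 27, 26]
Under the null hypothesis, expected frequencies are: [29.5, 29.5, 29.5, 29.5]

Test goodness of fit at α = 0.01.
Chi-square goodness of fit test:
H₀: observed counts match expected distribution
H₁: observed counts differ from expected distribution
df = k - 1 = 3
χ² = Σ(O - E)²/E
   = (31 - 29.5)²/29.5 + (34 - 29.5)²/29.5 + (27 - 29.5)²/29.5 + (26 - 29.5)²/29.5
   = 0.076 + 0.686 + 0.212 + 0.415
   = 1.39
p-value = 0.7079

Since p-value > α = 0.01, we fail to reject H₀.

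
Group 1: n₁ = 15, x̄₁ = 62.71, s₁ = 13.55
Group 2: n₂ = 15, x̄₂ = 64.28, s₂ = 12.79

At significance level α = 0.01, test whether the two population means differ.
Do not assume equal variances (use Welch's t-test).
Welch's two-sample t-test:
H₀: μ₁ = μ₂
H₁: μ₁ ≠ μ₂
s₁²/n₁ = 13.55²/15 = 12.2402,  s₂²/n₂ = 12.79²/15 = 10.9056
SE = √(s₁²/n₁ + s₂²/n₂) = √(12.2402 + 10.9056) = 4.8110
df (Welch-Satterthwaite) = (s₁²/n₁ + s₂²/n₂)² / [(s₁²/n₁)²/(n₁-1) + (s₂²/n₂)²/(n₂-1)] ≈ 27.91
t = (x̄₁ - x̄₂) / SE = (62.71 - 64.28) / 4.8110 = -1.57 / 4.8110 = -0.326
p-value = 0.7466

Since p-value > α = 0.01, we fail to reject H₀.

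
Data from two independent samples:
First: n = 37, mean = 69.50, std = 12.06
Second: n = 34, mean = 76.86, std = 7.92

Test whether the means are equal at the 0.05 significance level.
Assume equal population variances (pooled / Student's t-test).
Student's two-sample t-test (equal variances):
H₀: μ₁ = μ₂
H₁: μ₁ ≠ μ₂
df = n₁ + n₂ - 2 = 69
Pooled variance s_p² = [(n₁-1)s₁² + (n₂-1)s₂²] / (n₁ + n₂ - 2) = [(36)(12.06²) + (33)(7.92²)] / 69 = 105.8832
SE = √(s_p²(1/n₁ + 1/n₂)) = √(105.8832 × (1/37 + 1/34)) = 2.4446
t = (x̄₁ - x̄₂) / SE = (69.50 - 76.86) / 2.4446 = -7.36 / 2.4446 = -3.011
p-value = 0.0036

Since p-value < α = 0.05, we reject H₀.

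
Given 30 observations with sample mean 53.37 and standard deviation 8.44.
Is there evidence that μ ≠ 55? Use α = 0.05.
One-sample t-test:
H₀: μ = 55
H₁: μ ≠ 55
df = n - 1 = 29
t = (x̄ - μ₀) / (s/√n) = (53.37 - 55) / (8.44/√30) = -1.058
p-value = 0.2989

Since p-value > α = 0.05, we fail to reject H₀.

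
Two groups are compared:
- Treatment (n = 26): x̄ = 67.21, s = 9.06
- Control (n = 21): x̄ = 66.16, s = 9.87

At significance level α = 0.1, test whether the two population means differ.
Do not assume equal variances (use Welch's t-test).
Welch's two-sample t-test:
H₀: μ₁ = μ₂
H₁: μ₁ ≠ μ₂
s₁²/n₁ = 9.06²/26 = 3.1571,  s₂²/n₂ = 9.87²/21 = 4.6389
SE = √(s₁²/n₁ + s₂²/n₂) = √(3.1571 + 4.6389) = 2.7921
df (Welch-Satterthwaite) = (s₁²/n₁ + s₂²/n₂)² / [(s₁²/n₁)²/(n₁-1) + (s₂²/n₂)²/(n₂-1)] ≈ 41.21
t = (x̄₁ - x̄₂) / SE = (67.21 - 66.16) / 2.7921 = 1.05 / 2.7921 = 0.376
p-value = 0.7088

Since p-value > α = 0.1, we fail to reject H₀.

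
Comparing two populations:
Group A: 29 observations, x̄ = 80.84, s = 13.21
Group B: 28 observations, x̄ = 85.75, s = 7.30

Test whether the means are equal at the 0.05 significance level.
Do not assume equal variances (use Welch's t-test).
Welch's two-sample t-test:
H₀: μ₁ = μ₂
H₁: μ₁ ≠ μ₂
s₁²/n₁ = 13.21²/29 = 6.0174,  s₂²/n₂ = 7.30²/28 = 1.9032
SE = √(s₁²/n₁ + s₂²/n₂) = √(6.0174 + 1.9032) = 2.8144
df (Welch-Satterthwaite) = (s₁²/n₁ + s₂²/n₂)² / [(s₁²/n₁)²/(n₁-1) + (s₂²/n₂)²/(n₂-1)] ≈ 43.95
t = (x̄₁ - x̄₂) / SE = (80.84 - 85.75) / 2.8144 = -4.91 / 2.8144 = -1.745
p-value = 0.0880

Since p-value > α = 0.05, we fail to reject H₀.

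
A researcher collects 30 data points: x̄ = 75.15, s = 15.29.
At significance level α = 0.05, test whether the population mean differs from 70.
One-sample t-test:
H₀: μ = 70
H₁: μ ≠ 70
df = n - 1 = 29
t = (x̄ - μ₀) / (s/√n) = (75.15 - 70) / (15.29/√30) = 1.845
p-value = 0.0753

Since p-value > α = 0.05, we fail to reject H₀.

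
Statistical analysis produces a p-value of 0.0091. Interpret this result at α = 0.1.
Since p = 0.0091 < α = 0.1, reject H₀.
There is sufficient evidence to reject the null hypothesis; the result is statistically significant at the 0.1 level.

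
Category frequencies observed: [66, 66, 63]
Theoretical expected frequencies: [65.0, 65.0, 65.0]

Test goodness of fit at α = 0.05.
Chi-square goodness of fit test:
H₀: observed counts match expected distribution
H₁: observed counts differ from expected distribution
df = k - 1 = 2
χ² = Σ(O - E)²/E
   = (66 - 65.0)²/65.0 + (66 - 65.0)²/65.0 + (63 - 65.0)²/65.0
   = 0.015 + 0.015 + 0.062
   = 0.09
p-value = 0.9549

Since p-value > α = 0.05, we fail to reject H₀.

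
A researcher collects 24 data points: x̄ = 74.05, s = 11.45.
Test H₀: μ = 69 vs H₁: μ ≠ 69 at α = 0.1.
One-sample t-test:
H₀: μ = 69
H₁: μ ≠ 69
df = n - 1 = 23
t = (x̄ - μ₀) / (s/√n) = (74.05 - 69) / (11.45/√24) = 2.161
p-value = 0.0414

Since p-value < α = 0.1, we reject H₀.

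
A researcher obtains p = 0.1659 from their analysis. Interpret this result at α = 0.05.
Since p = 0.1659 > α = 0.05, fail to reject H₀.
There is insufficient evidence to reject the null hypothesis; the result is not statistically significant at the 0.05 level.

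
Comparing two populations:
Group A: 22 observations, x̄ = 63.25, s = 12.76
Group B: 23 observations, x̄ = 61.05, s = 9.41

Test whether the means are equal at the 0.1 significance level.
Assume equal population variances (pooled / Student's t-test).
Student's two-sample t-test (equal variances):
H₀: μ₁ = μ₂
H₁: μ₁ ≠ μ₂
df = n₁ + n₂ - 2 = 43
Pooled variance s_p² = [(n₁-1)s₁² + (n₂-1)s₂²] / (n₁ + n₂ - 2) = [(21)(12.76²) + (22)(9.41²)] / 43 = 124.8193
SE = √(s_p²(1/n₁ + 1/n₂)) = √(124.8193 × (1/22 + 1/23)) = 3.3317
t = (x̄₁ - x̄₂) / SE = (63.25 - 61.05) / 3.3317 = 2.20 / 3.3317 = 0.660
p-value = 0.5126

Since p-value > α = 0.1, we fail to reject H₀.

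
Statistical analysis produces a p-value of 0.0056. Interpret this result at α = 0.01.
Since p = 0.0056 < α = 0.01, reject H₀.
There is sufficient evidence to reject the null hypothesis; the result is statistically significant at the 0.01 level.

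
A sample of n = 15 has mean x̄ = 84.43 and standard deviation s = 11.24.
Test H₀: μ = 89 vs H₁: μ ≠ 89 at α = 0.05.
One-sample t-test:
H₀: μ = 89
H₁: μ ≠ 89
df = n - 1 = 14
t = (x̄ - μ₀) / (s/√n) = (84.43 - 89) / (11.24/√15) = -1.575
p-value = 0.1376

Since p-value > α = 0.05, we fail to reject H₀.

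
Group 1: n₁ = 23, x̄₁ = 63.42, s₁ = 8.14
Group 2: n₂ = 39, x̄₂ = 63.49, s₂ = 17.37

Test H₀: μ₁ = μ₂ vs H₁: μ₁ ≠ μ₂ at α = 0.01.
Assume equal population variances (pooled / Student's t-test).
Student's two-sample t-test (equal variances):
H₀: μ₁ = μ₂
H₁: μ₁ ≠ μ₂
df = n₁ + n₂ - 2 = 60
Pooled variance s_p² = [(n₁-1)s₁² + (n₂-1)s₂²] / (n₁ + n₂ - 2) = [(22)(8.14²) + (38)(17.37²)] / 60 = 215.3826
SE = √(s_p²(1/n₁ + 1/n₂)) = √(215.3826 × (1/23 + 1/39)) = 3.8584
t = (x̄₁ - x̄₂) / SE = (63.42 - 63.49) / 3.8584 = -0.07 / 3.8584 = -0.018
p-value = 0.9856

Since p-value > α = 0.01, we fail to reject H₀.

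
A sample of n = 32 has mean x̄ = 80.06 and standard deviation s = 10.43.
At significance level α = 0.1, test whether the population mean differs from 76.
One-sample t-test:
H₀: μ = 76
H₁: μ ≠ 76
df = n - 1 = 31
t = (x̄ - μ₀) / (s/√n) = (80.06 - 76) / (10.43/√32) = 2.202
p-value = 0.0352

Since p-value < α = 0.1, we reject H₀.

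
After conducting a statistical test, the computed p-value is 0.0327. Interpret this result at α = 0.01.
Since p = 0.0327 > α = 0.01, fail to reject H₀.
There is insufficient evidence to reject the null hypothesis; the result is not statistically significant at the 0.01 level.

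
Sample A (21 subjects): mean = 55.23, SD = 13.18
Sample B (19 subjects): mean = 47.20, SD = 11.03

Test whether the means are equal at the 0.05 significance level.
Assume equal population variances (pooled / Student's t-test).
Student's two-sample t-test (equal variances):
H₀: μ₁ = μ₂
H₁: μ₁ ≠ μ₂
df = n₁ + n₂ - 2 = 38
Pooled variance s_p² = [(n₁-1)s₁² + (n₂-1)s₂²] / (n₁ + n₂ - 2) = [(20)(13.18²) + (18)(11.03²)] / 38 = 149.0564
SE = √(s_p²(1/n₁ + 1/n₂)) = √(149.0564 × (1/21 + 1/19)) = 3.8656
t = (x̄₁ - x̄₂) / SE = (55.23 - 47.20) / 3.8656 = 8.03 / 3.8656 = 2.077
p-value = 0.0446

Since p-value < α = 0.05, we reject H₀.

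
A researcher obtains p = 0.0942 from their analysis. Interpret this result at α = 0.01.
Since p = 0.0942 > α = 0.01, fail to reject H₀.
There is insufficient evidence to reject the null hypothesis; the result is not statistically significant at the 0.01 level.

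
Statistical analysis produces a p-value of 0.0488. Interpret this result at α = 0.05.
Since p = 0.0488 < α = 0.05, reject H₀.
There is sufficient evidence to reject the null hypothesis; the result is statistically significant at the 0.05 level.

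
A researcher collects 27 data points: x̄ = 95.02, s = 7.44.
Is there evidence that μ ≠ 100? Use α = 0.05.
One-sample t-test:
H₀: μ = 100
H₁: μ ≠ 100
df = n - 1 = 26
t = (x̄ - μ₀) / (s/√n) = (95.02 - 100) / (7.44/√27) = -3.478
p-value = 0.0018

Since p-value < α = 0.05, we reject H₀.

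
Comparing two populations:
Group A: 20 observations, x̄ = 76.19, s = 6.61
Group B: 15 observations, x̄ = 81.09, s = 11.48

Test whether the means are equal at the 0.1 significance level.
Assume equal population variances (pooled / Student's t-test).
Student's two-sample t-test (equal variances):
H₀: μ₁ = μ₂
H₁: μ₁ ≠ μ₂
df = n₁ + n₂ - 2 = 33
Pooled variance s_p² = [(n₁-1)s₁² + (n₂-1)s₂²] / (n₁ + n₂ - 2) = [(19)(6.61²) + (14)(11.48²)] / 33 = 81.0671
SE = √(s_p²(1/n₁ + 1/n₂)) = √(81.0671 × (1/20 + 1/15)) = 3.0754
t = (x̄₁ - x̄₂) / SE = (76.19 - 81.09) / 3.0754 = -4.90 / 3.0754 = -1.593
p-value = 0.1206

Since p-value > α = 0.1, we fail to reject H₀.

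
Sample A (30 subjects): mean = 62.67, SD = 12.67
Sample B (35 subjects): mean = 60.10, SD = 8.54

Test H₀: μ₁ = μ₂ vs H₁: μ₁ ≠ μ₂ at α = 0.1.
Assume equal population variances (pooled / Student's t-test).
Student's two-sample t-test (equal variances):
H₀: μ₁ = μ₂
H₁: μ₁ ≠ μ₂
df = n₁ + n₂ - 2 = 63
Pooled variance s_p² = [(n₁-1)s₁² + (n₂-1)s₂²] / (n₁ + n₂ - 2) = [(29)(12.67²) + (34)(8.54²)] / 63 = 113.2542
SE = √(s_p²(1/n₁ + 1/n₂)) = √(113.2542 × (1/30 + 1/35)) = 2.6478
t = (x̄₁ - x̄₂) / SE = (62.67 - 60.10) / 2.6478 = 2.57 / 2.6478 = 0.971
p-value = 0.3355

Since p-value > α = 0.1, we fail to reject H₀.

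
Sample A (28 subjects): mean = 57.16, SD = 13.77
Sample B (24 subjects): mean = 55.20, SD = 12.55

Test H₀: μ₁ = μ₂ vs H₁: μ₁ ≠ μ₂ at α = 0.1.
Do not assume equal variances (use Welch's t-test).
Welch's two-sample t-test:
H₀: μ₁ = μ₂
H₁: μ₁ ≠ μ₂
s₁²/n₁ = 13.77²/28 = 6.7719,  s₂²/n₂ = 12.55²/24 = 6.5626
SE = √(s₁²/n₁ + s₂²/n₂) = √(6.7719 + 6.5626) = 3.6516
df (Welch-Satterthwaite) = (s₁²/n₁ + s₂²/n₂)² / [(s₁²/n₁)²/(n₁-1) + (s₂²/n₂)²/(n₂-1)] ≈ 49.79
t = (x̄₁ - x̄₂) / SE = (57.16 - 55.20) / 3.6516 = 1.96 / 3.6516 = 0.537
p-value = 0.5938

Since p-value > α = 0.1, we fail to reject H₀.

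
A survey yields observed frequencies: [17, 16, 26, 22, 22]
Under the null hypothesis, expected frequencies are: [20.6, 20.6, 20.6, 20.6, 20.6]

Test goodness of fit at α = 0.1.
Chi-square goodness of fit test:
H₀: observed counts match expected distribution
H₁: observed counts differ from expected distribution
df = k - 1 = 4
χ² = Σ(O - E)²/E
   = (17 - 20.6)²/20.6 + (16 - 20.6)²/20.6 + (26 - 20.6)²/20.6 + (22 - 20.6)²/20.6 + (22 - 20.6)²/20.6
   = 0.629 + 1.027 + 1.416 + 0.095 + 0.095
   = 3.26
p-value = 0.5150

Since p-value > α = 0.1, we fail to reject H₀.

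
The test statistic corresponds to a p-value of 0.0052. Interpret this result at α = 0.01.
Since p = 0.0052 < α = 0.01, reject H₀.
There is sufficient evidence to reject the null hypothesis; the result is statistically significant at the 0.01 level.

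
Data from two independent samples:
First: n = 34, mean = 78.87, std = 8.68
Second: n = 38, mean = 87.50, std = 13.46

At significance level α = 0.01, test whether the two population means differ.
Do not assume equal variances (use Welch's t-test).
Welch's two-sample t-test:
H₀: μ₁ = μ₂
H₁: μ₁ ≠ μ₂
s₁²/n₁ = 8.68²/34 = 2.2160,  s₂²/n₂ = 13.46²/38 = 4.7677
SE = √(s₁²/n₁ + s₂²/n₂) = √(2.2160 + 4.7677) = 2.6427
df (Welch-Satterthwaite) = (s₁²/n₁ + s₂²/n₂)² / [(s₁²/n₁)²/(n₁-1) + (s₂²/n₂)²/(n₂-1)] ≈ 63.91
t = (x̄₁ - x̄₂) / SE = (78.87 - 87.50) / 2.6427 = -8.63 / 2.6427 = -3.266
p-value = 0.0018

Since p-value < α = 0.01, we reject H₀.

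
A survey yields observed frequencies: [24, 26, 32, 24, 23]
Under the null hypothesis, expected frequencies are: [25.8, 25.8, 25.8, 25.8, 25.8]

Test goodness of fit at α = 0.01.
Chi-square goodness of fit test:
H₀: observed counts match expected distribution
H₁: observed counts differ from expected distribution
df = k - 1 = 4
χ² = Σ(O - E)²/E
   = (24 - 25.8)²/25.8 + (26 - 25.8)²/25.8 + (32 - 25.8)²/25.8 + (24 - 25.8)²/25.8 + (23 - 25.8)²/25.8
   = 0.126 + 0.002 + 1.490 + 0.126 + 0.304
   = 2.05
p-value = 0.7272

Since p-value > α = 0.01, we fail to reject H₀.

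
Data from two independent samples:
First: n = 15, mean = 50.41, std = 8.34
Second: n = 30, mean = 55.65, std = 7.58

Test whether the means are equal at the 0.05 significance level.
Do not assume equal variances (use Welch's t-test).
Welch's two-sample t-test:
H₀: μ₁ = μ₂
H₁: μ₁ ≠ μ₂
s₁²/n₁ = 8.34²/15 = 4.6370,  s₂²/n₂ = 7.58²/30 = 1.9152
SE = √(s₁²/n₁ + s₂²/n₂) = √(4.6370 + 1.9152) = 2.5597
df (Welch-Satterthwaite) = (s₁²/n₁ + s₂²/n₂)² / [(s₁²/n₁)²/(n₁-1) + (s₂²/n₂)²/(n₂-1)] ≈ 25.83
t = (x̄₁ - x̄₂) / SE = (50.41 - 55.65) / 2.5597 = -5.24 / 2.5597 = -2.047
p-value = 0.0510

Since p-value > α = 0.05, we fail to reject H₀.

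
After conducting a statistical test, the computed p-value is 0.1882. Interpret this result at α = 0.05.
Since p = 0.1882 > α = 0.05, fail to reject H₀.
There is insufficient evidence to reject the null hypothesis; the result is not statistically significant at the 0.05 level.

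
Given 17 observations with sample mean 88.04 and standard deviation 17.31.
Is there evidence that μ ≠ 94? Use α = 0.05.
One-sample t-test:
H₀: μ = 94
H₁: μ ≠ 94
df = n - 1 = 16
t = (x̄ - μ₀) / (s/√n) = (88.04 - 94) / (17.31/√17) = -1.420
p-value = 0.1749

Since p-value > α = 0.05, we fail to reject H₀.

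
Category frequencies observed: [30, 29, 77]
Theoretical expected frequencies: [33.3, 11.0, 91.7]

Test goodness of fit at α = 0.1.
Chi-square goodness of fit test:
H₀: observed counts match expected distribution
H₁: observed counts differ from expected distribution
df = k - 1 = 2
χ² = Σ(O - E)²/E
   = (30 - 33.3)²/33.3 + (29 - 11.0)²/11.0 + (77 - 91.7)²/91.7
   = 0.327 + 29.455 + 2.356
   = 32.14
p-value < 0.0001

Since p-value < α = 0.1, we reject H₀.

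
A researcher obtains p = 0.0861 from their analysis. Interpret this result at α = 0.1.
Since p = 0.0861 < α = 0.1, reject H₀.
There is sufficient evidence to reject the null hypothesis; the result is statistically significant at the 0.1 level.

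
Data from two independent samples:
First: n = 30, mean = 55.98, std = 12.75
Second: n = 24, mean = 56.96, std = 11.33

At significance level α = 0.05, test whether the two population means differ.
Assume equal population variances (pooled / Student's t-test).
Student's two-sample t-test (equal variances):
H₀: μ₁ = μ₂
H₁: μ₁ ≠ μ₂
df = n₁ + n₂ - 2 = 52
Pooled variance s_p² = [(n₁-1)s₁² + (n₂-1)s₂²] / (n₁ + n₂ - 2) = [(29)(12.75²) + (23)(11.33²)] / 52 = 147.4384
SE = √(s_p²(1/n₁ + 1/n₂)) = √(147.4384 × (1/30 + 1/24)) = 3.3253
t = (x̄₁ - x̄₂) / SE = (55.98 - 56.96) / 3.3253 = -0.98 / 3.3253 = -0.295
p-value = 0.7694

Since p-value > α = 0.05, we fail to reject H₀.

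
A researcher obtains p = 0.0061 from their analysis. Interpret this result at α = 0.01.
Since p = 0.0061 < α = 0.01, reject H₀.
There is sufficient evidence to reject the null hypothesis; the result is statistically significant at the 0.01 level.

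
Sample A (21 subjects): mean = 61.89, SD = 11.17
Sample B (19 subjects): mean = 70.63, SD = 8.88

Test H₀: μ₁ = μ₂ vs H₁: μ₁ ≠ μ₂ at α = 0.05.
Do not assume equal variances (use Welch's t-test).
Welch's two-sample t-test:
H₀: μ₁ = μ₂
H₁: μ₁ ≠ μ₂
s₁²/n₁ = 11.17²/21 = 5.9414,  s₂²/n₂ = 8.88²/19 = 4.1502
SE = √(s₁²/n₁ + s₂²/n₂) = √(5.9414 + 4.1502) = 3.1767
df (Welch-Satterthwaite) = (s₁²/n₁ + s₂²/n₂)² / [(s₁²/n₁)²/(n₁-1) + (s₂²/n₂)²/(n₂-1)] ≈ 37.42
t = (x̄₁ - x̄₂) / SE = (61.89 - 70.63) / 3.1767 = -8.74 / 3.1767 = -2.751
p-value = 0.0091

Since p-value < α = 0.05, we reject H₀.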